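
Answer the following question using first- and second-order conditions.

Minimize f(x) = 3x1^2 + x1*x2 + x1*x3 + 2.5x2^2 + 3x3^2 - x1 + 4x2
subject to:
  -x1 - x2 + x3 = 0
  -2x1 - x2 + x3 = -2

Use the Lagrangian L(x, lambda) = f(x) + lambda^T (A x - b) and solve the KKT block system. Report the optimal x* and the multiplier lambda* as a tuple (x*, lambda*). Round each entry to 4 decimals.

Form the Lagrangian:
  L(x, lambda) = (1/2) x^T Q x + c^T x + lambda^T (A x - b)
Stationarity (grad_x L = 0): Q x + c + A^T lambda = 0.
Primal feasibility: A x = b.

This gives the KKT block system:
  [ Q   A^T ] [ x     ]   [-c ]
  [ A    0  ] [ lambda ] = [ b ]

Solving the linear system:
  x*      = (2, -1.8182, 0.1818)
  lambda* = (-15.5455, 12.4545)
  f(x*)   = 7.8182

x* = (2, -1.8182, 0.1818), lambda* = (-15.5455, 12.4545)


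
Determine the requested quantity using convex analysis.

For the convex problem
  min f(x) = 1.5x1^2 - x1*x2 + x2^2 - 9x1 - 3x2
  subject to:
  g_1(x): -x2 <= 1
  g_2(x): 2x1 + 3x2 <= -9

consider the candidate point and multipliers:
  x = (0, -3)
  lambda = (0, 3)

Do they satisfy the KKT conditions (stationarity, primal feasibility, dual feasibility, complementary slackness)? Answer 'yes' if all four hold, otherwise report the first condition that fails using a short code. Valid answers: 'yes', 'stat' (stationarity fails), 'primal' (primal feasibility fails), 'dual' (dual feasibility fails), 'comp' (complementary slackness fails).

Gradient of f: grad f(x) = Q x + c = (-6, -9)
Constraint values g_i(x) = a_i^T x - b_i:
  g_1((0, -3)) = 2
  g_2((0, -3)) = 0
Stationarity residual: grad f(x) + sum_i lambda_i a_i = (0, 0)
  -> stationarity OK
Primal feasibility (all g_i <= 0): FAILS
Dual feasibility (all lambda_i >= 0): OK
Complementary slackness (lambda_i * g_i(x) = 0 for all i): OK

Verdict: the first failing condition is primal_feasibility -> primal.

primal


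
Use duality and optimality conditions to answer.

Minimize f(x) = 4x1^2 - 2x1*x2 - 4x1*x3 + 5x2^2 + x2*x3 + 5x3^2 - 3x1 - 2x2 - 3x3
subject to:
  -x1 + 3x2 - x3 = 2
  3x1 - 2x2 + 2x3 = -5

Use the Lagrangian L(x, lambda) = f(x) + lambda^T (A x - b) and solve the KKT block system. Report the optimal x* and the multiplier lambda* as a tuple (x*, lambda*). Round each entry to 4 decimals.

Form the Lagrangian:
  L(x, lambda) = (1/2) x^T Q x + c^T x + lambda^T (A x - b)
Stationarity (grad_x L = 0): Q x + c + A^T lambda = 0.
Primal feasibility: A x = b.

This gives the KKT block system:
  [ Q   A^T ] [ x     ]   [-c ]
  [ A    0  ] [ lambda ] = [ b ]

Solving the linear system:
  x*      = (-1.1633, 0.0408, -0.7143)
  lambda* = (2.7143, 4.0816)
  f(x*)   = 10.2653

x* = (-1.1633, 0.0408, -0.7143), lambda* = (2.7143, 4.0816)


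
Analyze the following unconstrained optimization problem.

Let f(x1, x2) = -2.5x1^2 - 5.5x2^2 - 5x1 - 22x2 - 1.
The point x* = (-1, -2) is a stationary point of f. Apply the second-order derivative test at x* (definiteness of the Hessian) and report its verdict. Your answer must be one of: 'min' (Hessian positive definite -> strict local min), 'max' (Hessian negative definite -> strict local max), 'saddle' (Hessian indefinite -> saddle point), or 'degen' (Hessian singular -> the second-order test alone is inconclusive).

Compute the Hessian H = grad^2 f:
  H = [[-5, 0], [0, -11]]
Verify stationarity: grad f(x*) = H x* + g = (0, 0).
Eigenvalues of H: -11, -5.
Both eigenvalues < 0, so H is negative definite -> x* is a strict local max.

max


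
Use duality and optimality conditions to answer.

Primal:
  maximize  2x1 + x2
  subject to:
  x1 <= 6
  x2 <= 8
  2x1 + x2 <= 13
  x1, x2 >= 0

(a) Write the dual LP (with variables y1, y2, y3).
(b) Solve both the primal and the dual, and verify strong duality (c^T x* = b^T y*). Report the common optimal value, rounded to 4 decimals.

The standard primal-dual pair for 'max c^T x s.t. A x <= b, x >= 0' is:
  Dual:  min b^T y  s.t.  A^T y >= c,  y >= 0.

So the dual LP is:
  minimize  6y1 + 8y2 + 13y3
  subject to:
    y1 + 2y3 >= 2
    y2 + y3 >= 1
    y1, y2, y3 >= 0

Solving the primal: x* = (2.5, 8).
  primal value c^T x* = 13.
Solving the dual: y* = (0, 0, 1).
  dual value b^T y* = 13.
Strong duality: c^T x* = b^T y*. Confirmed.

13


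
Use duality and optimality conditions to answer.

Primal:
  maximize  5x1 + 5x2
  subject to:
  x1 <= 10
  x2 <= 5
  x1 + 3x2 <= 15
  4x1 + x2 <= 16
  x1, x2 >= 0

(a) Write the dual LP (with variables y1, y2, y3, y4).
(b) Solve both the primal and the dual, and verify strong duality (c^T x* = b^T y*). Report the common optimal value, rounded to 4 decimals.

The standard primal-dual pair for 'max c^T x s.t. A x <= b, x >= 0' is:
  Dual:  min b^T y  s.t.  A^T y >= c,  y >= 0.

So the dual LP is:
  minimize  10y1 + 5y2 + 15y3 + 16y4
  subject to:
    y1 + y3 + 4y4 >= 5
    y2 + 3y3 + y4 >= 5
    y1, y2, y3, y4 >= 0

Solving the primal: x* = (3, 4).
  primal value c^T x* = 35.
Solving the dual: y* = (0, 0, 1.3636, 0.9091).
  dual value b^T y* = 35.
Strong duality: c^T x* = b^T y*. Confirmed.

35


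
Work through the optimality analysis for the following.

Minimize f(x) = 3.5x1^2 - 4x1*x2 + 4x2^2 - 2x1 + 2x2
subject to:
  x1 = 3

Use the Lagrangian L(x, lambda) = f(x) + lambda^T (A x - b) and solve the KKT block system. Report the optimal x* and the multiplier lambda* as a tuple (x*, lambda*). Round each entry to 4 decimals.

Form the Lagrangian:
  L(x, lambda) = (1/2) x^T Q x + c^T x + lambda^T (A x - b)
Stationarity (grad_x L = 0): Q x + c + A^T lambda = 0.
Primal feasibility: A x = b.

This gives the KKT block system:
  [ Q   A^T ] [ x     ]   [-c ]
  [ A    0  ] [ lambda ] = [ b ]

Solving the linear system:
  x*      = (3, 1.25)
  lambda* = (-14)
  f(x*)   = 19.25

x* = (3, 1.25), lambda* = (-14)


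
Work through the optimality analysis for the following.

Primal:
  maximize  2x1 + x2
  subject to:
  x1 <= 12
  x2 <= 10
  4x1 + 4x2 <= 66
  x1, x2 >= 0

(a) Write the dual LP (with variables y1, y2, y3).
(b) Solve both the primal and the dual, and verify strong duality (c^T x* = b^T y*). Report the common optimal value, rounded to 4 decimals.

The standard primal-dual pair for 'max c^T x s.t. A x <= b, x >= 0' is:
  Dual:  min b^T y  s.t.  A^T y >= c,  y >= 0.

So the dual LP is:
  minimize  12y1 + 10y2 + 66y3
  subject to:
    y1 + 4y3 >= 2
    y2 + 4y3 >= 1
    y1, y2, y3 >= 0

Solving the primal: x* = (12, 4.5).
  primal value c^T x* = 28.5.
Solving the dual: y* = (1, 0, 0.25).
  dual value b^T y* = 28.5.
Strong duality: c^T x* = b^T y*. Confirmed.

28.5


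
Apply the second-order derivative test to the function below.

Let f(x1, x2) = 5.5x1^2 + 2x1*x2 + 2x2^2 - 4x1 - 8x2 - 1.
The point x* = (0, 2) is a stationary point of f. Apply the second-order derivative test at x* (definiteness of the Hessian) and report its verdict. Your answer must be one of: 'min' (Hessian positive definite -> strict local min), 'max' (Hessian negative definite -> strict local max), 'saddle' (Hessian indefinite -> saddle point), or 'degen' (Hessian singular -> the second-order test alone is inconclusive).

Compute the Hessian H = grad^2 f:
  H = [[11, 2], [2, 4]]
Verify stationarity: grad f(x*) = H x* + g = (0, 0).
Eigenvalues of H: 3.4689, 11.5311.
Both eigenvalues > 0, so H is positive definite -> x* is a strict local min.

min


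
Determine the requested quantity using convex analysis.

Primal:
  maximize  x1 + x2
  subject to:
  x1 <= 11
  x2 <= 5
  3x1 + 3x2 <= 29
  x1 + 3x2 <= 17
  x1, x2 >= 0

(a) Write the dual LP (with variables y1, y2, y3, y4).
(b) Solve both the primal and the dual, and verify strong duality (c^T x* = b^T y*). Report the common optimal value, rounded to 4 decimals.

The standard primal-dual pair for 'max c^T x s.t. A x <= b, x >= 0' is:
  Dual:  min b^T y  s.t.  A^T y >= c,  y >= 0.

So the dual LP is:
  minimize  11y1 + 5y2 + 29y3 + 17y4
  subject to:
    y1 + 3y3 + y4 >= 1
    y2 + 3y3 + 3y4 >= 1
    y1, y2, y3, y4 >= 0

Solving the primal: x* = (9.6667, 0).
  primal value c^T x* = 9.6667.
Solving the dual: y* = (0, 0, 0.3333, 0).
  dual value b^T y* = 9.6667.
Strong duality: c^T x* = b^T y*. Confirmed.

9.6667


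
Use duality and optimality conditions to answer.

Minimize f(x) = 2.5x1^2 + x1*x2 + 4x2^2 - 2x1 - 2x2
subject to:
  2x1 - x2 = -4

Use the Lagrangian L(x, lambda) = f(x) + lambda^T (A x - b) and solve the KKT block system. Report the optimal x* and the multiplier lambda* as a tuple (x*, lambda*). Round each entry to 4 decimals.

Form the Lagrangian:
  L(x, lambda) = (1/2) x^T Q x + c^T x + lambda^T (A x - b)
Stationarity (grad_x L = 0): Q x + c + A^T lambda = 0.
Primal feasibility: A x = b.

This gives the KKT block system:
  [ Q   A^T ] [ x     ]   [-c ]
  [ A    0  ] [ lambda ] = [ b ]

Solving the linear system:
  x*      = (-1.5122, 0.9756)
  lambda* = (4.2927)
  f(x*)   = 9.122

x* = (-1.5122, 0.9756), lambda* = (4.2927)


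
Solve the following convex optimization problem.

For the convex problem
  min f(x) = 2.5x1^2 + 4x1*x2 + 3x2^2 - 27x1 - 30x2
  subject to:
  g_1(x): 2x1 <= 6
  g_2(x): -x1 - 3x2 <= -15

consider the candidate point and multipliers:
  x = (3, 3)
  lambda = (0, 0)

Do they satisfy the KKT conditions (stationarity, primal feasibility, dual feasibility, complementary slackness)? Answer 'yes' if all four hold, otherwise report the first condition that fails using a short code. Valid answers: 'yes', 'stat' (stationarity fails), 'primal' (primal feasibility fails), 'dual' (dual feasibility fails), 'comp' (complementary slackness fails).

Gradient of f: grad f(x) = Q x + c = (0, 0)
Constraint values g_i(x) = a_i^T x - b_i:
  g_1((3, 3)) = 0
  g_2((3, 3)) = 3
Stationarity residual: grad f(x) + sum_i lambda_i a_i = (0, 0)
  -> stationarity OK
Primal feasibility (all g_i <= 0): FAILS
Dual feasibility (all lambda_i >= 0): OK
Complementary slackness (lambda_i * g_i(x) = 0 for all i): OK

Verdict: the first failing condition is primal_feasibility -> primal.

primal


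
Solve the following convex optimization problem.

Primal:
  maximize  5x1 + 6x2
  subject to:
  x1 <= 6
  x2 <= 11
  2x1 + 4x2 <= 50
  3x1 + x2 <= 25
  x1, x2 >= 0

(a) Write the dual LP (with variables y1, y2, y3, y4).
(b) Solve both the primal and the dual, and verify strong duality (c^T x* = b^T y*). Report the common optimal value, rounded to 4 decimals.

The standard primal-dual pair for 'max c^T x s.t. A x <= b, x >= 0' is:
  Dual:  min b^T y  s.t.  A^T y >= c,  y >= 0.

So the dual LP is:
  minimize  6y1 + 11y2 + 50y3 + 25y4
  subject to:
    y1 + 2y3 + 3y4 >= 5
    y2 + 4y3 + y4 >= 6
    y1, y2, y3, y4 >= 0

Solving the primal: x* = (5, 10).
  primal value c^T x* = 85.
Solving the dual: y* = (0, 0, 1.3, 0.8).
  dual value b^T y* = 85.
Strong duality: c^T x* = b^T y*. Confirmed.

85


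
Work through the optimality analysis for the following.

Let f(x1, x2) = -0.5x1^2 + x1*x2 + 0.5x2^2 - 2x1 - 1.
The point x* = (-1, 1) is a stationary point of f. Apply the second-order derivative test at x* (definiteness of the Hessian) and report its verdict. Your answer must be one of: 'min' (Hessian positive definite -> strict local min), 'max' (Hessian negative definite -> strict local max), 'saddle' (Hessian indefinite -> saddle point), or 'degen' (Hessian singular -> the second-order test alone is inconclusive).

Compute the Hessian H = grad^2 f:
  H = [[-1, 1], [1, 1]]
Verify stationarity: grad f(x*) = H x* + g = (0, 0).
Eigenvalues of H: -1.4142, 1.4142.
Eigenvalues have mixed signs, so H is indefinite -> x* is a saddle point.

saddle


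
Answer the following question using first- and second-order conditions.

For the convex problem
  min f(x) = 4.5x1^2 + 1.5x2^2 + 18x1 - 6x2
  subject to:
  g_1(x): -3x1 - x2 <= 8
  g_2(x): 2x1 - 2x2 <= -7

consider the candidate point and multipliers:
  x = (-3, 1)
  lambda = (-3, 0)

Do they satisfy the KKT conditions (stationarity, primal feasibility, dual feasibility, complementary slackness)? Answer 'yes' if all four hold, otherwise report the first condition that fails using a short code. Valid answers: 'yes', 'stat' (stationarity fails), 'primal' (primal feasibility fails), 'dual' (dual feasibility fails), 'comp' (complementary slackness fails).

Gradient of f: grad f(x) = Q x + c = (-9, -3)
Constraint values g_i(x) = a_i^T x - b_i:
  g_1((-3, 1)) = 0
  g_2((-3, 1)) = -1
Stationarity residual: grad f(x) + sum_i lambda_i a_i = (0, 0)
  -> stationarity OK
Primal feasibility (all g_i <= 0): OK
Dual feasibility (all lambda_i >= 0): FAILS
Complementary slackness (lambda_i * g_i(x) = 0 for all i): OK

Verdict: the first failing condition is dual_feasibility -> dual.

dual


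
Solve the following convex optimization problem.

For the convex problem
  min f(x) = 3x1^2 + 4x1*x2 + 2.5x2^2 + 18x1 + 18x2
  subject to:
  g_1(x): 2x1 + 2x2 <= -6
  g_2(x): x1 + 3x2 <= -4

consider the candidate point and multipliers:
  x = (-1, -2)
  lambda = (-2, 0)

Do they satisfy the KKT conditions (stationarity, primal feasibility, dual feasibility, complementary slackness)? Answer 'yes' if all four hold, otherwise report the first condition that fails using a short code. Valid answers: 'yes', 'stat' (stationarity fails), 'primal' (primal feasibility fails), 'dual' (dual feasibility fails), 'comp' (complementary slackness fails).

Gradient of f: grad f(x) = Q x + c = (4, 4)
Constraint values g_i(x) = a_i^T x - b_i:
  g_1((-1, -2)) = 0
  g_2((-1, -2)) = -3
Stationarity residual: grad f(x) + sum_i lambda_i a_i = (0, 0)
  -> stationarity OK
Primal feasibility (all g_i <= 0): OK
Dual feasibility (all lambda_i >= 0): FAILS
Complementary slackness (lambda_i * g_i(x) = 0 for all i): OK

Verdict: the first failing condition is dual_feasibility -> dual.

dual


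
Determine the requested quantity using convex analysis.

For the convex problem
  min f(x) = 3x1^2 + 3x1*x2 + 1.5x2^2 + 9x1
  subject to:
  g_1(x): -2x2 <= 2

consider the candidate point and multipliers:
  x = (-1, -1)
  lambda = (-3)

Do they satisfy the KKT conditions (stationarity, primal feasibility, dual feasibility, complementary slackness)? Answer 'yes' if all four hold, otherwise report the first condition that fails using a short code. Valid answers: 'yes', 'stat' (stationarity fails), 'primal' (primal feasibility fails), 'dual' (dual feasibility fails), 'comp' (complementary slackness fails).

Gradient of f: grad f(x) = Q x + c = (0, -6)
Constraint values g_i(x) = a_i^T x - b_i:
  g_1((-1, -1)) = 0
Stationarity residual: grad f(x) + sum_i lambda_i a_i = (0, 0)
  -> stationarity OK
Primal feasibility (all g_i <= 0): OK
Dual feasibility (all lambda_i >= 0): FAILS
Complementary slackness (lambda_i * g_i(x) = 0 for all i): OK

Verdict: the first failing condition is dual_feasibility -> dual.

dual


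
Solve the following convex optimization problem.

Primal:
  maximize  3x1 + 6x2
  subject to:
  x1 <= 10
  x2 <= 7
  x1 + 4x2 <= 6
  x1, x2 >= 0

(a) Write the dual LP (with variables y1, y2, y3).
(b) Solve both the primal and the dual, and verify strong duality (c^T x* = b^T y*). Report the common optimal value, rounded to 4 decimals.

The standard primal-dual pair for 'max c^T x s.t. A x <= b, x >= 0' is:
  Dual:  min b^T y  s.t.  A^T y >= c,  y >= 0.

So the dual LP is:
  minimize  10y1 + 7y2 + 6y3
  subject to:
    y1 + y3 >= 3
    y2 + 4y3 >= 6
    y1, y2, y3 >= 0

Solving the primal: x* = (6, 0).
  primal value c^T x* = 18.
Solving the dual: y* = (0, 0, 3).
  dual value b^T y* = 18.
Strong duality: c^T x* = b^T y*. Confirmed.

18


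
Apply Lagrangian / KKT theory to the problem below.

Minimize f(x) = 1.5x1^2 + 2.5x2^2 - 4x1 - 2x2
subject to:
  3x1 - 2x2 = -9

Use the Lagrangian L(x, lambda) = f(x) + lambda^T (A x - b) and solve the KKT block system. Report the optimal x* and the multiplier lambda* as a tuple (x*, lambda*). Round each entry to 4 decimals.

Form the Lagrangian:
  L(x, lambda) = (1/2) x^T Q x + c^T x + lambda^T (A x - b)
Stationarity (grad_x L = 0): Q x + c + A^T lambda = 0.
Primal feasibility: A x = b.

This gives the KKT block system:
  [ Q   A^T ] [ x     ]   [-c ]
  [ A    0  ] [ lambda ] = [ b ]

Solving the linear system:
  x*      = (-1.8772, 1.6842)
  lambda* = (3.2105)
  f(x*)   = 16.5175

x* = (-1.8772, 1.6842), lambda* = (3.2105)


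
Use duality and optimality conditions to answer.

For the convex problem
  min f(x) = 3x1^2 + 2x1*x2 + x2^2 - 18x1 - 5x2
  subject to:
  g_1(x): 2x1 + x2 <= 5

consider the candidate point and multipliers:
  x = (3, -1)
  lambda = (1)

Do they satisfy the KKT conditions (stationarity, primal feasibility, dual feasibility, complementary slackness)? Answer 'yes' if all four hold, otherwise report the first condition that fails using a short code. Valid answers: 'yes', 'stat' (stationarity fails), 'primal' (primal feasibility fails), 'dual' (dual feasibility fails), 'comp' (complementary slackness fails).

Gradient of f: grad f(x) = Q x + c = (-2, -1)
Constraint values g_i(x) = a_i^T x - b_i:
  g_1((3, -1)) = 0
Stationarity residual: grad f(x) + sum_i lambda_i a_i = (0, 0)
  -> stationarity OK
Primal feasibility (all g_i <= 0): OK
Dual feasibility (all lambda_i >= 0): OK
Complementary slackness (lambda_i * g_i(x) = 0 for all i): OK

Verdict: yes, KKT holds.

yes


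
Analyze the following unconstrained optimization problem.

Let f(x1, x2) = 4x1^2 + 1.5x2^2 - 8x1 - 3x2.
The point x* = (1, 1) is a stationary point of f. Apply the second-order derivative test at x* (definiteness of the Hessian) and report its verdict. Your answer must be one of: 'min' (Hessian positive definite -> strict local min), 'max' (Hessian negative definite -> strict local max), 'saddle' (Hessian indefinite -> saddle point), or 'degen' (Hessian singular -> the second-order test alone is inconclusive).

Compute the Hessian H = grad^2 f:
  H = [[8, 0], [0, 3]]
Verify stationarity: grad f(x*) = H x* + g = (0, 0).
Eigenvalues of H: 3, 8.
Both eigenvalues > 0, so H is positive definite -> x* is a strict local min.

min


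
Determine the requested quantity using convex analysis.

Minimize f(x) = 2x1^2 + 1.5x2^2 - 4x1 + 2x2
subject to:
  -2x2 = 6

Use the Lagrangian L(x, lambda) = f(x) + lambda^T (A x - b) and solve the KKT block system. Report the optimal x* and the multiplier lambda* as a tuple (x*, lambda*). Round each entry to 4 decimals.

Form the Lagrangian:
  L(x, lambda) = (1/2) x^T Q x + c^T x + lambda^T (A x - b)
Stationarity (grad_x L = 0): Q x + c + A^T lambda = 0.
Primal feasibility: A x = b.

This gives the KKT block system:
  [ Q   A^T ] [ x     ]   [-c ]
  [ A    0  ] [ lambda ] = [ b ]

Solving the linear system:
  x*      = (1, -3)
  lambda* = (-3.5)
  f(x*)   = 5.5

x* = (1, -3), lambda* = (-3.5)


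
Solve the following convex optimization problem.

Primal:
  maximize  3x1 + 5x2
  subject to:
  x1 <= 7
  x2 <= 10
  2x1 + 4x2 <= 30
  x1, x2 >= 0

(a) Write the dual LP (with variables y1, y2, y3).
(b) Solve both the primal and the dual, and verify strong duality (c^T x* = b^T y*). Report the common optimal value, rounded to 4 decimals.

The standard primal-dual pair for 'max c^T x s.t. A x <= b, x >= 0' is:
  Dual:  min b^T y  s.t.  A^T y >= c,  y >= 0.

So the dual LP is:
  minimize  7y1 + 10y2 + 30y3
  subject to:
    y1 + 2y3 >= 3
    y2 + 4y3 >= 5
    y1, y2, y3 >= 0

Solving the primal: x* = (7, 4).
  primal value c^T x* = 41.
Solving the dual: y* = (0.5, 0, 1.25).
  dual value b^T y* = 41.
Strong duality: c^T x* = b^T y*. Confirmed.

41


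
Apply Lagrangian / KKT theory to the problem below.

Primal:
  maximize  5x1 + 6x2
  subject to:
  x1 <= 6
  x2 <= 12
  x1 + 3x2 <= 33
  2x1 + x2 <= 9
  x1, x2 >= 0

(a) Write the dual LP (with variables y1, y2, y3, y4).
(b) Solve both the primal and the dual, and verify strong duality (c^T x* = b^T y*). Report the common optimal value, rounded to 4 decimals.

The standard primal-dual pair for 'max c^T x s.t. A x <= b, x >= 0' is:
  Dual:  min b^T y  s.t.  A^T y >= c,  y >= 0.

So the dual LP is:
  minimize  6y1 + 12y2 + 33y3 + 9y4
  subject to:
    y1 + y3 + 2y4 >= 5
    y2 + 3y3 + y4 >= 6
    y1, y2, y3, y4 >= 0

Solving the primal: x* = (0, 9).
  primal value c^T x* = 54.
Solving the dual: y* = (0, 0, 0, 6).
  dual value b^T y* = 54.
Strong duality: c^T x* = b^T y*. Confirmed.

54


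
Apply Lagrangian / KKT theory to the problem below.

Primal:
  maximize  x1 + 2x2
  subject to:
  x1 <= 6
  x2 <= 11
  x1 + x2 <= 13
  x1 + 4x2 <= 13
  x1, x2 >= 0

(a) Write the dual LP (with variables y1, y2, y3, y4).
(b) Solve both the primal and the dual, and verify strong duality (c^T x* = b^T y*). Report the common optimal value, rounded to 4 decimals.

The standard primal-dual pair for 'max c^T x s.t. A x <= b, x >= 0' is:
  Dual:  min b^T y  s.t.  A^T y >= c,  y >= 0.

So the dual LP is:
  minimize  6y1 + 11y2 + 13y3 + 13y4
  subject to:
    y1 + y3 + y4 >= 1
    y2 + y3 + 4y4 >= 2
    y1, y2, y3, y4 >= 0

Solving the primal: x* = (6, 1.75).
  primal value c^T x* = 9.5.
Solving the dual: y* = (0.5, 0, 0, 0.5).
  dual value b^T y* = 9.5.
Strong duality: c^T x* = b^T y*. Confirmed.

9.5


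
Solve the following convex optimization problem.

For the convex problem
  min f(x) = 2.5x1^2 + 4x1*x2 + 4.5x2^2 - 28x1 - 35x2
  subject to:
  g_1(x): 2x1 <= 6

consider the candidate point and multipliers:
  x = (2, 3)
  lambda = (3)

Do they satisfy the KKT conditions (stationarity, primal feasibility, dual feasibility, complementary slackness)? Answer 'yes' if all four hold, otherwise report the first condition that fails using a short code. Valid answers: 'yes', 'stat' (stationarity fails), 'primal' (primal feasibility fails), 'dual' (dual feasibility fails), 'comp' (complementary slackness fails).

Gradient of f: grad f(x) = Q x + c = (-6, 0)
Constraint values g_i(x) = a_i^T x - b_i:
  g_1((2, 3)) = -2
Stationarity residual: grad f(x) + sum_i lambda_i a_i = (0, 0)
  -> stationarity OK
Primal feasibility (all g_i <= 0): OK
Dual feasibility (all lambda_i >= 0): OK
Complementary slackness (lambda_i * g_i(x) = 0 for all i): FAILS

Verdict: the first failing condition is complementary_slackness -> comp.

comp


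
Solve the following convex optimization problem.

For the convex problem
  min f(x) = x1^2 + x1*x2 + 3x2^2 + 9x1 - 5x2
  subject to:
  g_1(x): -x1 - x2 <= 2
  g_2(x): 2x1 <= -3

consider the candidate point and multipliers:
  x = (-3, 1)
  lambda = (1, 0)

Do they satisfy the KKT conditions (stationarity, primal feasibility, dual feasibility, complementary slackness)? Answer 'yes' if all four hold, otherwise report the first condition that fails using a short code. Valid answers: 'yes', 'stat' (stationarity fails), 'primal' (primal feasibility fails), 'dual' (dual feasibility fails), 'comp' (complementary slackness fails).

Gradient of f: grad f(x) = Q x + c = (4, -2)
Constraint values g_i(x) = a_i^T x - b_i:
  g_1((-3, 1)) = 0
  g_2((-3, 1)) = -3
Stationarity residual: grad f(x) + sum_i lambda_i a_i = (3, -3)
  -> stationarity FAILS
Primal feasibility (all g_i <= 0): OK
Dual feasibility (all lambda_i >= 0): OK
Complementary slackness (lambda_i * g_i(x) = 0 for all i): OK

Verdict: the first failing condition is stationarity -> stat.

stat


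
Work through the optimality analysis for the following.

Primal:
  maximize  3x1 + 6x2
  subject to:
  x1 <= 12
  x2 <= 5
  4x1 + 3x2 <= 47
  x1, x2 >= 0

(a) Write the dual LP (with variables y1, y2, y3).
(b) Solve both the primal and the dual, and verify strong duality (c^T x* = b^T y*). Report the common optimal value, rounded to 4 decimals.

The standard primal-dual pair for 'max c^T x s.t. A x <= b, x >= 0' is:
  Dual:  min b^T y  s.t.  A^T y >= c,  y >= 0.

So the dual LP is:
  minimize  12y1 + 5y2 + 47y3
  subject to:
    y1 + 4y3 >= 3
    y2 + 3y3 >= 6
    y1, y2, y3 >= 0

Solving the primal: x* = (8, 5).
  primal value c^T x* = 54.
Solving the dual: y* = (0, 3.75, 0.75).
  dual value b^T y* = 54.
Strong duality: c^T x* = b^T y*. Confirmed.

54


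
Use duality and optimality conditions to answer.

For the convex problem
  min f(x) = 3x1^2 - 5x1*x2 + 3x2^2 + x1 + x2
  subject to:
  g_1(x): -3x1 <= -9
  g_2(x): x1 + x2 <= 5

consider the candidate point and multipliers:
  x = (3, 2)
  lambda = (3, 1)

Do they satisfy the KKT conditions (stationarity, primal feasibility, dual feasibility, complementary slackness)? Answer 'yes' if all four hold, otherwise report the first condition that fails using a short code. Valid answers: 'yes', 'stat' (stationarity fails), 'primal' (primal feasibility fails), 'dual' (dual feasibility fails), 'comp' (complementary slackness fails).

Gradient of f: grad f(x) = Q x + c = (9, -2)
Constraint values g_i(x) = a_i^T x - b_i:
  g_1((3, 2)) = 0
  g_2((3, 2)) = 0
Stationarity residual: grad f(x) + sum_i lambda_i a_i = (1, -1)
  -> stationarity FAILS
Primal feasibility (all g_i <= 0): OK
Dual feasibility (all lambda_i >= 0): OK
Complementary slackness (lambda_i * g_i(x) = 0 for all i): OK

Verdict: the first failing condition is stationarity -> stat.

stat


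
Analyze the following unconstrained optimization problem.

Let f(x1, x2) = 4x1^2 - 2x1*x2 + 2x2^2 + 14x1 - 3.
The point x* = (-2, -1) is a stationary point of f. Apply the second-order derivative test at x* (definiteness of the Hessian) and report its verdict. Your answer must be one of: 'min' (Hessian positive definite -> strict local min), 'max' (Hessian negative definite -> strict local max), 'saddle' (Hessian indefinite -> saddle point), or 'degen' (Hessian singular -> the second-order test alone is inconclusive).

Compute the Hessian H = grad^2 f:
  H = [[8, -2], [-2, 4]]
Verify stationarity: grad f(x*) = H x* + g = (0, 0).
Eigenvalues of H: 3.1716, 8.8284.
Both eigenvalues > 0, so H is positive definite -> x* is a strict local min.

min


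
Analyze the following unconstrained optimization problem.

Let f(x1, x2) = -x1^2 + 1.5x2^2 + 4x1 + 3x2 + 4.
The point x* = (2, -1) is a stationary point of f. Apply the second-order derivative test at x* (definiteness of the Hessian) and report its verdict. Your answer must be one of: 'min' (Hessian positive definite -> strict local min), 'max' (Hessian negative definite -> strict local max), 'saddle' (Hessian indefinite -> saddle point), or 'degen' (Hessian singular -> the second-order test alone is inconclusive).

Compute the Hessian H = grad^2 f:
  H = [[-2, 0], [0, 3]]
Verify stationarity: grad f(x*) = H x* + g = (0, 0).
Eigenvalues of H: -2, 3.
Eigenvalues have mixed signs, so H is indefinite -> x* is a saddle point.

saddle


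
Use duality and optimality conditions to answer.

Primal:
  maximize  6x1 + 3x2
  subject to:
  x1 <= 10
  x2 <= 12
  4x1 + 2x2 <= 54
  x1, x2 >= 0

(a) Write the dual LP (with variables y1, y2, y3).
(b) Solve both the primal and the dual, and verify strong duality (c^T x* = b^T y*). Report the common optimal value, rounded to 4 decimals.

The standard primal-dual pair for 'max c^T x s.t. A x <= b, x >= 0' is:
  Dual:  min b^T y  s.t.  A^T y >= c,  y >= 0.

So the dual LP is:
  minimize  10y1 + 12y2 + 54y3
  subject to:
    y1 + 4y3 >= 6
    y2 + 2y3 >= 3
    y1, y2, y3 >= 0

Solving the primal: x* = (7.5, 12).
  primal value c^T x* = 81.
Solving the dual: y* = (0, 0, 1.5).
  dual value b^T y* = 81.
Strong duality: c^T x* = b^T y*. Confirmed.

81


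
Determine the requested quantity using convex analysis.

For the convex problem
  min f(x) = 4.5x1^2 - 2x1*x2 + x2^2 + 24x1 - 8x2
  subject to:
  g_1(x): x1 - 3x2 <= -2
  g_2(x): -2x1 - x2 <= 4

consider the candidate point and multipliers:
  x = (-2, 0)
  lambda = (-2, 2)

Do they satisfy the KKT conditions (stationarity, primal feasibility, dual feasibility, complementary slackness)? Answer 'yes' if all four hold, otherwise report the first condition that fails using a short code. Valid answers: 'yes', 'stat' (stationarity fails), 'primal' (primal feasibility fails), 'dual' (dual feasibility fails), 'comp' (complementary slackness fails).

Gradient of f: grad f(x) = Q x + c = (6, -4)
Constraint values g_i(x) = a_i^T x - b_i:
  g_1((-2, 0)) = 0
  g_2((-2, 0)) = 0
Stationarity residual: grad f(x) + sum_i lambda_i a_i = (0, 0)
  -> stationarity OK
Primal feasibility (all g_i <= 0): OK
Dual feasibility (all lambda_i >= 0): FAILS
Complementary slackness (lambda_i * g_i(x) = 0 for all i): OK

Verdict: the first failing condition is dual_feasibility -> dual.

dual


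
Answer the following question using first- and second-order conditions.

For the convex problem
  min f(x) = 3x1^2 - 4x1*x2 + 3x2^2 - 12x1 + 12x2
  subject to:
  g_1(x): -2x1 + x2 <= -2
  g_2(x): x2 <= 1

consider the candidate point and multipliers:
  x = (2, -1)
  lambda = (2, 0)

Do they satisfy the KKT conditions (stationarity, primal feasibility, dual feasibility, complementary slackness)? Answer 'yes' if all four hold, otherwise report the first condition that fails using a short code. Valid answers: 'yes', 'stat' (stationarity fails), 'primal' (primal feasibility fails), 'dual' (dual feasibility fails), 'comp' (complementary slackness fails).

Gradient of f: grad f(x) = Q x + c = (4, -2)
Constraint values g_i(x) = a_i^T x - b_i:
  g_1((2, -1)) = -3
  g_2((2, -1)) = -2
Stationarity residual: grad f(x) + sum_i lambda_i a_i = (0, 0)
  -> stationarity OK
Primal feasibility (all g_i <= 0): OK
Dual feasibility (all lambda_i >= 0): OK
Complementary slackness (lambda_i * g_i(x) = 0 for all i): FAILS

Verdict: the first failing condition is complementary_slackness -> comp.

comp


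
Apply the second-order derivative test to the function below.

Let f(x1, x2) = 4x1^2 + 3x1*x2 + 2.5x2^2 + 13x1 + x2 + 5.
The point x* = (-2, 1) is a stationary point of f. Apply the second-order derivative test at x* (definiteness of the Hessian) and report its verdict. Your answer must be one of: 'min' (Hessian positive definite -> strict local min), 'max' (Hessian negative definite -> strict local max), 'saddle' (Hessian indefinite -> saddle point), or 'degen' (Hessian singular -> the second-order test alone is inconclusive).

Compute the Hessian H = grad^2 f:
  H = [[8, 3], [3, 5]]
Verify stationarity: grad f(x*) = H x* + g = (0, 0).
Eigenvalues of H: 3.1459, 9.8541.
Both eigenvalues > 0, so H is positive definite -> x* is a strict local min.

min


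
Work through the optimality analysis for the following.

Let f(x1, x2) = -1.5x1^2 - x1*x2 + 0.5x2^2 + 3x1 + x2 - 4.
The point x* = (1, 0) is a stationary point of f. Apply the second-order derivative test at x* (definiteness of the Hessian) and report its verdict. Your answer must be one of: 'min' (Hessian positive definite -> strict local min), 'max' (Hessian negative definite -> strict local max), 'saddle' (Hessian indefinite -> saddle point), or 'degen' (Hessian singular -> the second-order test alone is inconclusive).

Compute the Hessian H = grad^2 f:
  H = [[-3, -1], [-1, 1]]
Verify stationarity: grad f(x*) = H x* + g = (0, 0).
Eigenvalues of H: -3.2361, 1.2361.
Eigenvalues have mixed signs, so H is indefinite -> x* is a saddle point.

saddle


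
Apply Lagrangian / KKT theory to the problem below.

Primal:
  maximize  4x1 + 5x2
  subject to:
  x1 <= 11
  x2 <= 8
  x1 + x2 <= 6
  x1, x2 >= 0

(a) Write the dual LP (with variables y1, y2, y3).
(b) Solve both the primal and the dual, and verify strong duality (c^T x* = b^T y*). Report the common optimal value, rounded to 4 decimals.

The standard primal-dual pair for 'max c^T x s.t. A x <= b, x >= 0' is:
  Dual:  min b^T y  s.t.  A^T y >= c,  y >= 0.

So the dual LP is:
  minimize  11y1 + 8y2 + 6y3
  subject to:
    y1 + y3 >= 4
    y2 + y3 >= 5
    y1, y2, y3 >= 0

Solving the primal: x* = (0, 6).
  primal value c^T x* = 30.
Solving the dual: y* = (0, 0, 5).
  dual value b^T y* = 30.
Strong duality: c^T x* = b^T y*. Confirmed.

30


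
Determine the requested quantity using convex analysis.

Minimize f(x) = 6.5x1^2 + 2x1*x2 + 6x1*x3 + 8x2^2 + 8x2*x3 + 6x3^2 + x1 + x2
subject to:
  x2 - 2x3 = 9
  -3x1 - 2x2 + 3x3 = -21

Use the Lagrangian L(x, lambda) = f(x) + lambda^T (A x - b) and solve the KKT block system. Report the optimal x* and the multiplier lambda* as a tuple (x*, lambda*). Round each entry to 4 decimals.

Form the Lagrangian:
  L(x, lambda) = (1/2) x^T Q x + c^T x + lambda^T (A x - b)
Stationarity (grad_x L = 0): Q x + c + A^T lambda = 0.
Primal feasibility: A x = b.

This gives the KKT block system:
  [ Q   A^T ] [ x     ]   [-c ]
  [ A    0  ] [ lambda ] = [ b ]

Solving the linear system:
  x*      = (2.1719, 1.9686, -3.5157)
  lambda* = (-0.6649, 4.0259)
  f(x*)   = 47.3346

x* = (2.1719, 1.9686, -3.5157), lambda* = (-0.6649, 4.0259)


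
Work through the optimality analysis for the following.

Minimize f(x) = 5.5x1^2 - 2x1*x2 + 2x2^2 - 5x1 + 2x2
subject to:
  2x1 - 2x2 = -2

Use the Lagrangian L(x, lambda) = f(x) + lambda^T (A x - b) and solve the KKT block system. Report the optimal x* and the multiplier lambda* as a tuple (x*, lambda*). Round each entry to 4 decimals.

Form the Lagrangian:
  L(x, lambda) = (1/2) x^T Q x + c^T x + lambda^T (A x - b)
Stationarity (grad_x L = 0): Q x + c + A^T lambda = 0.
Primal feasibility: A x = b.

This gives the KKT block system:
  [ Q   A^T ] [ x     ]   [-c ]
  [ A    0  ] [ lambda ] = [ b ]

Solving the linear system:
  x*      = (0.0909, 1.0909)
  lambda* = (3.0909)
  f(x*)   = 3.9545

x* = (0.0909, 1.0909), lambda* = (3.0909)


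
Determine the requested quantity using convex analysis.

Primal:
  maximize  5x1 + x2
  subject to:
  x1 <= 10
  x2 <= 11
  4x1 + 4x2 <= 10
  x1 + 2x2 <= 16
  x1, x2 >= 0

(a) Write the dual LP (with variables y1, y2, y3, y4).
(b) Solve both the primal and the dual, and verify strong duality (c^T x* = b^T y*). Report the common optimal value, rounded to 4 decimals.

The standard primal-dual pair for 'max c^T x s.t. A x <= b, x >= 0' is:
  Dual:  min b^T y  s.t.  A^T y >= c,  y >= 0.

So the dual LP is:
  minimize  10y1 + 11y2 + 10y3 + 16y4
  subject to:
    y1 + 4y3 + y4 >= 5
    y2 + 4y3 + 2y4 >= 1
    y1, y2, y3, y4 >= 0

Solving the primal: x* = (2.5, 0).
  primal value c^T x* = 12.5.
Solving the dual: y* = (0, 0, 1.25, 0).
  dual value b^T y* = 12.5.
Strong duality: c^T x* = b^T y*. Confirmed.

12.5


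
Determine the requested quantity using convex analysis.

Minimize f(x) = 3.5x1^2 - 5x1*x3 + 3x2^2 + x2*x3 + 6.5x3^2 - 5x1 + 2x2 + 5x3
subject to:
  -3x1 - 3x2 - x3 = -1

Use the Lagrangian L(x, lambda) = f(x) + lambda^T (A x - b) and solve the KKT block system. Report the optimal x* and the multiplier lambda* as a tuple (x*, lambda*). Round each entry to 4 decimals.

Form the Lagrangian:
  L(x, lambda) = (1/2) x^T Q x + c^T x + lambda^T (A x - b)
Stationarity (grad_x L = 0): Q x + c + A^T lambda = 0.
Primal feasibility: A x = b.

This gives the KKT block system:
  [ Q   A^T ] [ x     ]   [-c ]
  [ A    0  ] [ lambda ] = [ b ]

Solving the linear system:
  x*      = (0.6601, -0.2919, -0.1046)
  lambda* = (0.0479)
  f(x*)   = -2.1797

x* = (0.6601, -0.2919, -0.1046), lambda* = (0.0479)


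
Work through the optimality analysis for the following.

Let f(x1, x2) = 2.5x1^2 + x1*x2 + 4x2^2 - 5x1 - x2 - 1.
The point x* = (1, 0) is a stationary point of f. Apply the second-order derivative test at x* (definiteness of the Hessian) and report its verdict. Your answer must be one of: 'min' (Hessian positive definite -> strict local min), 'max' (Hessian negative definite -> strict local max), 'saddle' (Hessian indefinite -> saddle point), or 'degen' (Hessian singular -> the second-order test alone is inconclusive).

Compute the Hessian H = grad^2 f:
  H = [[5, 1], [1, 8]]
Verify stationarity: grad f(x*) = H x* + g = (0, 0).
Eigenvalues of H: 4.6972, 8.3028.
Both eigenvalues > 0, so H is positive definite -> x* is a strict local min.

min


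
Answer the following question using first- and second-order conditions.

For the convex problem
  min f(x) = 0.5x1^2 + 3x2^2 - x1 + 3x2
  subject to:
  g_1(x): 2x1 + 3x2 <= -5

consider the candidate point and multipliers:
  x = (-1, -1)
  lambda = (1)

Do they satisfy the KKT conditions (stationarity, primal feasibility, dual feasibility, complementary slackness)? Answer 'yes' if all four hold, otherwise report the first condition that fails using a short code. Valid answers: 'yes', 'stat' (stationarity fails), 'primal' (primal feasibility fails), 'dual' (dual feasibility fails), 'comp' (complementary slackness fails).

Gradient of f: grad f(x) = Q x + c = (-2, -3)
Constraint values g_i(x) = a_i^T x - b_i:
  g_1((-1, -1)) = 0
Stationarity residual: grad f(x) + sum_i lambda_i a_i = (0, 0)
  -> stationarity OK
Primal feasibility (all g_i <= 0): OK
Dual feasibility (all lambda_i >= 0): OK
Complementary slackness (lambda_i * g_i(x) = 0 for all i): OK

Verdict: yes, KKT holds.

yes


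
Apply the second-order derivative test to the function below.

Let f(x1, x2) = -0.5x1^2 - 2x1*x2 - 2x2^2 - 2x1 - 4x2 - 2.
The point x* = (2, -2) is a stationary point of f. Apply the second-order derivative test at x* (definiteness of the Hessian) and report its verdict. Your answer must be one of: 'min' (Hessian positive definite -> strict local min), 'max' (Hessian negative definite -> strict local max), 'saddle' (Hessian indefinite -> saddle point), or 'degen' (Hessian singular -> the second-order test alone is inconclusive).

Compute the Hessian H = grad^2 f:
  H = [[-1, -2], [-2, -4]]
Verify stationarity: grad f(x*) = H x* + g = (0, 0).
Eigenvalues of H: -5, 0.
H has a zero eigenvalue (singular; negative semidefinite but not definite), so H is neither positive definite, negative definite, nor indefinite. The second-order test alone is inconclusive -> degen.
(Indeed, f is constant along the null direction of H through x*, so x* is not a strict local extremum.)

degen


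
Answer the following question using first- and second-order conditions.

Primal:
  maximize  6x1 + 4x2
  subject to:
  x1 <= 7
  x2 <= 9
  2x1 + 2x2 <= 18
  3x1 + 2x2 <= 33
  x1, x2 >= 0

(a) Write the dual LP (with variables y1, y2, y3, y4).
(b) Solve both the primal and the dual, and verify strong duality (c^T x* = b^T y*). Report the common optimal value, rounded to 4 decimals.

The standard primal-dual pair for 'max c^T x s.t. A x <= b, x >= 0' is:
  Dual:  min b^T y  s.t.  A^T y >= c,  y >= 0.

So the dual LP is:
  minimize  7y1 + 9y2 + 18y3 + 33y4
  subject to:
    y1 + 2y3 + 3y4 >= 6
    y2 + 2y3 + 2y4 >= 4
    y1, y2, y3, y4 >= 0

Solving the primal: x* = (7, 2).
  primal value c^T x* = 50.
Solving the dual: y* = (2, 0, 2, 0).
  dual value b^T y* = 50.
Strong duality: c^T x* = b^T y*. Confirmed.

50


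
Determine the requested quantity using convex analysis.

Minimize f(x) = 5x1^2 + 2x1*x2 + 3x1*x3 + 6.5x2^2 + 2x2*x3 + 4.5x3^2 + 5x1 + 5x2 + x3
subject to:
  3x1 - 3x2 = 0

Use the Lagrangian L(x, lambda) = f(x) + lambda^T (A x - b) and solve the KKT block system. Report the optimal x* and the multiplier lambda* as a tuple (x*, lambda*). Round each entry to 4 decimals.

Form the Lagrangian:
  L(x, lambda) = (1/2) x^T Q x + c^T x + lambda^T (A x - b)
Stationarity (grad_x L = 0): Q x + c + A^T lambda = 0.
Primal feasibility: A x = b.

This gives the KKT block system:
  [ Q   A^T ] [ x     ]   [-c ]
  [ A    0  ] [ lambda ] = [ b ]

Solving the linear system:
  x*      = (-0.3899, -0.3899, 0.1055)
  lambda* = (-0.2125)
  f(x*)   = -1.8968

x* = (-0.3899, -0.3899, 0.1055), lambda* = (-0.2125)


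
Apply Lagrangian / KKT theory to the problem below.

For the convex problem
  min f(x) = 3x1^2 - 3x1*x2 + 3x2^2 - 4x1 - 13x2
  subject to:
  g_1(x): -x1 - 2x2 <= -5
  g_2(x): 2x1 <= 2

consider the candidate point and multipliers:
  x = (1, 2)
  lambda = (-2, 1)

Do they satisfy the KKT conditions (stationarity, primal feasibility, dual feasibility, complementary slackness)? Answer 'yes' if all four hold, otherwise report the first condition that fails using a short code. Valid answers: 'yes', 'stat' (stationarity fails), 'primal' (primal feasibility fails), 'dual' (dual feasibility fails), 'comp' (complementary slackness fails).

Gradient of f: grad f(x) = Q x + c = (-4, -4)
Constraint values g_i(x) = a_i^T x - b_i:
  g_1((1, 2)) = 0
  g_2((1, 2)) = 0
Stationarity residual: grad f(x) + sum_i lambda_i a_i = (0, 0)
  -> stationarity OK
Primal feasibility (all g_i <= 0): OK
Dual feasibility (all lambda_i >= 0): FAILS
Complementary slackness (lambda_i * g_i(x) = 0 for all i): OK

Verdict: the first failing condition is dual_feasibility -> dual.

dual


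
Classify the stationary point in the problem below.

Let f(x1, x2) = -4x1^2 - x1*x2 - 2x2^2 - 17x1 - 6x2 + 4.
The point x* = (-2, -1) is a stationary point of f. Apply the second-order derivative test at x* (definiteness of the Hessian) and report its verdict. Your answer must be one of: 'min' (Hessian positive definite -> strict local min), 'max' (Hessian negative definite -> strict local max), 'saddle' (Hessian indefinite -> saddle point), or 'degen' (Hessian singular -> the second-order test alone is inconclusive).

Compute the Hessian H = grad^2 f:
  H = [[-8, -1], [-1, -4]]
Verify stationarity: grad f(x*) = H x* + g = (0, 0).
Eigenvalues of H: -8.2361, -3.7639.
Both eigenvalues < 0, so H is negative definite -> x* is a strict local max.

max
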